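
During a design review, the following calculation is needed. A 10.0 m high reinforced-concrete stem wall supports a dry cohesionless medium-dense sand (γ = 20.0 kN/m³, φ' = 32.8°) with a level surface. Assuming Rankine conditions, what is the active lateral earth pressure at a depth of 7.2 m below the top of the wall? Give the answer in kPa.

42.8 kPa

K_a = (1 − sin φ)/(1 + sin φ) = 0.2973.
σ_h = K_a γ z = 0.2973 × 20.0 × 7.2 = 42.81 kPa.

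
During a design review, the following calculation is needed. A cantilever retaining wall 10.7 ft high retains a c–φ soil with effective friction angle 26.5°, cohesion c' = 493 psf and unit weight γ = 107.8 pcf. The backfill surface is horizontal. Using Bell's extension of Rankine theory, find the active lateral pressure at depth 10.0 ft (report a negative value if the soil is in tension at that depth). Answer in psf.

K_a = (1 − sin φ)/(1 + sin φ) = 0.3829.
σ_a = K_a γ z − 2c√K_a = 0.3829×107.8×10.0 − 2×493×0.6188 = -197.3 psf.

-197 psf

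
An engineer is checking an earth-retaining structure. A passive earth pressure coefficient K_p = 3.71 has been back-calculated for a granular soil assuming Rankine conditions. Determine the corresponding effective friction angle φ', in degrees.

K_p = (1+sin φ)/(1−sin φ) ⇒ sin φ = (K_p − 1)/(K_p + 1) = 0.5754.
φ = arcsin(0.5754) = 35.13°.

35.1°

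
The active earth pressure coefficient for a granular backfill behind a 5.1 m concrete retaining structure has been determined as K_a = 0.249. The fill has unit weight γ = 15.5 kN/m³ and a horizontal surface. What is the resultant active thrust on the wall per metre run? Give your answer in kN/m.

50.2 kN/m

P = ½ K_a γ H² = 0.5 × 0.249 × 15.5 × 5.1² = 50.19 kN/m.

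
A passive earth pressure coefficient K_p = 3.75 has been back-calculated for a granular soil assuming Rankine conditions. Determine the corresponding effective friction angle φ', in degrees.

K_p = (1+sin φ)/(1−sin φ) ⇒ sin φ = (K_p − 1)/(K_p + 1) = 0.5789.
φ = arcsin(0.5789) = 35.38°.

35.4°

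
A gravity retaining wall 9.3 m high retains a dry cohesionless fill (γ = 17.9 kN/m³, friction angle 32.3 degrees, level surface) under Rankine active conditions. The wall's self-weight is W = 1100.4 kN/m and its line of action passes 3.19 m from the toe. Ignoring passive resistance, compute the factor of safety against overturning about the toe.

K_a = tan²(45° − 32.3°/2) = 0.3035.
P_a = ½K_aγH² = 0.5×0.3035×17.9×9.3² = 234.9 kN/m, acting at H/3 = 3.100 m above the base.
Overturning moment M_o = P_a × H/3 = 234.9 × 3.100 = 728.3.
Resisting moment M_r = W × 3.19 = 1100.4 × 3.19 = 3510.
FS_overturning = M_r/M_o = 3510/728.3 = 4.820.

4.82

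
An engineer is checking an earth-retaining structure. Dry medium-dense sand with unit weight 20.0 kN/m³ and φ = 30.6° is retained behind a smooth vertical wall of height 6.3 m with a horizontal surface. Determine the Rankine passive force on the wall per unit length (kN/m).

K_p = tan²(45° + φ/2) = 3.074.
P_p = ½ K_p γ H² = 0.5 × 3.074 × 20.0 × 6.3² = 1220 kN/m.

1220 kN/m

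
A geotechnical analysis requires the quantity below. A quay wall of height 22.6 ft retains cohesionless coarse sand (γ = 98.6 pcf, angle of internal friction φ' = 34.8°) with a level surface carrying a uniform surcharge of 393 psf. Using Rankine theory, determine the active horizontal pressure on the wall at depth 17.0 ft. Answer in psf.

566 psf

K_a = (1 − sin φ)/(1 + sin φ) = 0.2733.
σ_v = γz + q = 98.6 × 17.0 + 393 = 2069 psf.
σ_h = K_a σ_v = 0.2733 × 2069 = 565.5 psf.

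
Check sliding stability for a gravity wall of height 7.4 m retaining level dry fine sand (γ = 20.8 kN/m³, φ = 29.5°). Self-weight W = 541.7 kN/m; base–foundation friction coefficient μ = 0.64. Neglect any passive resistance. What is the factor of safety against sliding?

K_a = tan²(45° − 29.5°/2) = 0.3401.
P_a = ½K_aγH² = 0.5×0.3401×20.8×7.4² = 193.7 kN/m, acting at H/3 = 2.467 m above the base.
FS_sliding = μW / P_a = 0.64×541.7 / 193.7 = 1.790.

1.79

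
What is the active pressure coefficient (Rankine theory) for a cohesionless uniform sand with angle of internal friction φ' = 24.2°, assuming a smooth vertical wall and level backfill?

0.419

K_a = (1 − sin φ)/(1 + sin φ) = (1 − sin 24.2°)/(1 + sin 24.2°) = 0.4185.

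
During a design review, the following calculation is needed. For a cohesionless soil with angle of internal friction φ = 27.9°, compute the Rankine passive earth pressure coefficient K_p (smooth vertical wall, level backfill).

K_p = (1 + sin φ)/(1 − sin φ) = tan²(45° + 27.9°/2) = 2.759.

2.76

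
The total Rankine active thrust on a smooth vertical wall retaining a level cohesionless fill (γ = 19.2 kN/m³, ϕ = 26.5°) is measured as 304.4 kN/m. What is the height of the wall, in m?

9.10 m

K_a = 0.3829. P_a = ½ K_a γ H² ⇒ H = √(2P_a/(K_a γ)).
H = √(2×304.4/(0.3829×19.2)) = 9.100 m.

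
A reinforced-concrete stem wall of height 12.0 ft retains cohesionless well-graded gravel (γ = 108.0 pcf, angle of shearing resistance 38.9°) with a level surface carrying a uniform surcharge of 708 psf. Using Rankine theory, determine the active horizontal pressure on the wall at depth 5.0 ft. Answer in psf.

K_a = (1 − sin φ)/(1 + sin φ) = 0.2285.
σ_v = γz + q = 108.0 × 5.0 + 708 = 1248 psf.
σ_h = K_a σ_v = 0.2285 × 1248 = 285.2 psf.

285 psf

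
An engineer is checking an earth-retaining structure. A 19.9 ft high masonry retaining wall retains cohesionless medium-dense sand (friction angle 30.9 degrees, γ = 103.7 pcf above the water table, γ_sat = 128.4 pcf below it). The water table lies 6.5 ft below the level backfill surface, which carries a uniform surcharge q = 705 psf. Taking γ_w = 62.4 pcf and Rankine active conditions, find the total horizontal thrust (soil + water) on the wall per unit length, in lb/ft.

15600 lb/ft

K_a = tan²(45° − φ/2) = 0.3214.
γ' = 128.4 − 62.4 = 66.00 pcf. h₂ = H − d_w = 13.4 ft.
σ'_h: at surface K_a·q = 226.6; at WT K_a(q+γd_w) = 443.2; at base K_a(q+γd_w+γ'h₂) = 727.5 psf.
P₁ = ½(226.6+443.2)×6.5 = 2177; P₂ = ½(443.2+727.5)×13.4 = 7844; P_w = ½γ_w h₂² = 5602.
Total = 2177+7844+5602 = 15620 lb/ft.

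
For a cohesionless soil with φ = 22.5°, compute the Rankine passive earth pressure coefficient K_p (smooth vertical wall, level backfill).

K_p = (1 + sin φ)/(1 − sin φ) = tan²(45° + 22.5°/2) = 2.240.

2.24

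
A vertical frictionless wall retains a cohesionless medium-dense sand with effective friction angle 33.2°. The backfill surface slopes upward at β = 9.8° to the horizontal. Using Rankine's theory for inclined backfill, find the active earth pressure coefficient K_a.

K_a = cos β · (cos β − √(cos²β − cos²φ)) / (cos β + √(cos²β − cos²φ)).
cos β = 0.9854, cos φ = 0.8368, √(cos²β − cos²φ) = 0.5204.
K_a = 0.9854 × (0.9854 − 0.5204)/(0.9854 + 0.5204) = 0.3043.

0.304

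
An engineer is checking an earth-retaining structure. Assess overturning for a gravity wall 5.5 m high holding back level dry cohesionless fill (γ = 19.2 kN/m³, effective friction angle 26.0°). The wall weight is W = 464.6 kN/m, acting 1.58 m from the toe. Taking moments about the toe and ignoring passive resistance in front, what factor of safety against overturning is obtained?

3.53

K_a = tan²(45° − 26.0°/2) = 0.3905.
P_a = ½K_aγH² = 0.5×0.3905×19.2×5.5² = 113.4 kN/m, acting at H/3 = 1.833 m above the base.
Overturning moment M_o = P_a × H/3 = 113.4 × 1.833 = 207.9.
Resisting moment M_r = W × 1.58 = 464.6 × 1.58 = 734.1.
FS_overturning = M_r/M_o = 734.1/207.9 = 3.531.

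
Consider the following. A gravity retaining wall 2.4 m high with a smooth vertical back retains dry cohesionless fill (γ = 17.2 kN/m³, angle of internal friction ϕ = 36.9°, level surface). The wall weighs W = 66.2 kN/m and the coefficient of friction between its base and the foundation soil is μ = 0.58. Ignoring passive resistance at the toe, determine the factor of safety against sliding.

K_a = tan²(45° − 36.9°/2) = 0.2497.
P_a = ½K_aγH² = 0.5×0.2497×17.2×2.4² = 12.37 kN/m, acting at H/3 = 0.8000 m above the base.
FS_sliding = μW / P_a = 0.58×66.2 / 12.37 = 3.105.

3.10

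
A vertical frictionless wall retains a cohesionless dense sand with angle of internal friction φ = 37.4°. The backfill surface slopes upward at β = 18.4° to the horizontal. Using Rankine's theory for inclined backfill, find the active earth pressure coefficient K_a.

0.278

K_a = cos β · (cos β − √(cos²β − cos²φ)) / (cos β + √(cos²β − cos²φ)).
cos β = 0.9489, cos φ = 0.7944, √(cos²β − cos²φ) = 0.5189.
K_a = 0.9489 × (0.9489 − 0.5189)/(0.9489 + 0.5189) = 0.2780.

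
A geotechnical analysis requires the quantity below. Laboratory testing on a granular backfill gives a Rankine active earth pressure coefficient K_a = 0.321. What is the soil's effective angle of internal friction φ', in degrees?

K_a = tan²(45° − φ/2) ⇒ 45° − φ/2 = arctan(√0.321) = 29.53°.
φ = 2(45° − 29.53°) = 30.93°.

30.9°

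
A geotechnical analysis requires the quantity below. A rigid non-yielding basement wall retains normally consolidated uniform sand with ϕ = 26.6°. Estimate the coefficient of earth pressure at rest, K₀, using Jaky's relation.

K₀ = 1 − sin φ' = 1 − sin 26.6° = 0.5522.

0.552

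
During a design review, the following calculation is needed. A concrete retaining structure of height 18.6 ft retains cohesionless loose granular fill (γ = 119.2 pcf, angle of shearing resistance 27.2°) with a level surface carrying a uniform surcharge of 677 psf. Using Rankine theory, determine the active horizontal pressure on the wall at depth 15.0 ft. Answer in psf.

918 psf

K_a = (1 − sin φ)/(1 + sin φ) = 0.3726.
σ_v = γz + q = 119.2 × 15.0 + 677 = 2465 psf.
σ_h = K_a σ_v = 0.3726 × 2465 = 918.4 psf.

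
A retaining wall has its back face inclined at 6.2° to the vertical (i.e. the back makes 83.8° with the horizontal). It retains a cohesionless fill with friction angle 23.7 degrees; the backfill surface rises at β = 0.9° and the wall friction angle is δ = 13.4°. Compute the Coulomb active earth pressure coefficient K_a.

K_a = sin²(α+φ) / [sin²α · sin(α−δ) · (1 + √{sin(φ+δ)sin(φ−β) / (sin(α−δ)sin(α+β))})²].
With α = 83.8°, φ = 23.7°, δ = 13.4°, β = 0.9°: K_a = 0.4347.

0.435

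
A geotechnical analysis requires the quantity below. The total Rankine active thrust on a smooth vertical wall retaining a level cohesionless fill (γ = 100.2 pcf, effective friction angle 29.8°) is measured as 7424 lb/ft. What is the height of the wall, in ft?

21.0 ft

K_a = 0.3360. P_a = ½ K_a γ H² ⇒ H = √(2P_a/(K_a γ)).
H = √(2×7424/(0.3360×100.2)) = 21.00 ft.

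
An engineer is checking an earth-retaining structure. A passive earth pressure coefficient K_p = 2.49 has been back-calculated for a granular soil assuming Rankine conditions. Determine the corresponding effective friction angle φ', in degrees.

25.3°

K_p = (1+sin φ)/(1−sin φ) ⇒ sin φ = (K_p − 1)/(K_p + 1) = 0.4269.
φ = arcsin(0.4269) = 25.27°.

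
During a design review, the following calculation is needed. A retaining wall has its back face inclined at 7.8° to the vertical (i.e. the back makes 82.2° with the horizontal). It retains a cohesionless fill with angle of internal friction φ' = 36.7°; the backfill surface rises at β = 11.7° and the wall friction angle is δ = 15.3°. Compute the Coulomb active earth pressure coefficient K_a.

0.331

K_a = sin²(α+φ) / [sin²α · sin(α−δ) · (1 + √{sin(φ+δ)sin(φ−β) / (sin(α−δ)sin(α+β))})²].
With α = 82.2°, φ = 36.7°, δ = 15.3°, β = 11.7°: K_a = 0.3306.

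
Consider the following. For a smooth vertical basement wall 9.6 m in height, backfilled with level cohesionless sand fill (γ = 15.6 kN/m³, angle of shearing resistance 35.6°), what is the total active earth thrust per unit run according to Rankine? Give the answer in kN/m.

K_a = tan²(45° − φ/2) = 0.2641.
P_a = ½ K_a γ H² = 0.5 × 0.2641 × 15.6 × 9.6² = 189.9 kN/m.

190 kN/m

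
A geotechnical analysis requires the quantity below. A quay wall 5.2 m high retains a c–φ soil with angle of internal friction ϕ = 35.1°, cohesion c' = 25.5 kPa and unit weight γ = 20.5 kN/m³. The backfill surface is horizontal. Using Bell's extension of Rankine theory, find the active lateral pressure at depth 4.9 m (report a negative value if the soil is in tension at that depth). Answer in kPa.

0.613 kPa

K_a = (1 − sin φ)/(1 + sin φ) = 0.2698.
σ_a = K_a γ z − 2c√K_a = 0.2698×20.5×4.9 − 2×25.5×0.5195 = 0.6128 kPa.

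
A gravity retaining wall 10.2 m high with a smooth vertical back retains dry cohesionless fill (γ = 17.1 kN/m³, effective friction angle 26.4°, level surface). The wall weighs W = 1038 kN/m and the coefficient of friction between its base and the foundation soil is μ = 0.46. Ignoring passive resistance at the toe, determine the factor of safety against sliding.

K_a = tan²(45° − 26.4°/2) = 0.3844.
P_a = ½K_aγH² = 0.5×0.3844×17.1×10.2² = 342.0 kN/m, acting at H/3 = 3.400 m above the base.
FS_sliding = μW / P_a = 0.46×1038 / 342.0 = 1.396.

1.40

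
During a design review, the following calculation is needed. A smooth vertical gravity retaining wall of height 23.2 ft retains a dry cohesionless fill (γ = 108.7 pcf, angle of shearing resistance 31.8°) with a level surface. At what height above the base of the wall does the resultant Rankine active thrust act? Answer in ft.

K_a = 0.3098.
The pressure distribution is triangular, so the resultant acts at H/3 above the base = 23.2/3 = 7.733 ft.

7.73 ft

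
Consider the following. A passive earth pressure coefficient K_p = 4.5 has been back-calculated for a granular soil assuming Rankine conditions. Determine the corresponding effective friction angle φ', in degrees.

39.5°

K_p = (1+sin φ)/(1−sin φ) ⇒ sin φ = (K_p − 1)/(K_p + 1) = 0.6364.
φ = arcsin(0.6364) = 39.52°.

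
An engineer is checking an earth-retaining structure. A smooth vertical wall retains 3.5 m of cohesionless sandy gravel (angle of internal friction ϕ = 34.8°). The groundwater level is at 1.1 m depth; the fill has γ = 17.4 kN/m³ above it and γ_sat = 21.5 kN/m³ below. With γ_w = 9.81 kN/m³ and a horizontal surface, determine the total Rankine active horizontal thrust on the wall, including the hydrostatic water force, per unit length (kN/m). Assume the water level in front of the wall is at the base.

52.9 kN/m

K_a = tan²(45° − φ/2) = 0.2733.
γ' = 21.5 − 9.81 = 11.69 kN/m³. Depth below WT = 2.4 m.
σ'_h at WT = K_a γ d_w = 5.231 kPa; at base = 5.231 + K_a γ' × 2.4 = 12.90 kPa.
P₁ (0–1.1 m) = ½×5.231×1.1 = 2.877. P₂ (1.1–3.5 m) = ½(5.231+12.90)×2.4 = 21.76.
P_w = ½ γ_w h₂² = 0.5×9.81×2.4² = 28.25. Total = 2.877+21.76+28.25 = 52.89 kN/m.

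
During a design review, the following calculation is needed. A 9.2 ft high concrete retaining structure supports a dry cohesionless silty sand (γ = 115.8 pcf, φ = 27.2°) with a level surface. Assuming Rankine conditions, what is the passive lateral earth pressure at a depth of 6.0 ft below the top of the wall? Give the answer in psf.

1860 psf

K_p = (1 + sin φ)/(1 − sin φ) = 2.684.
σ_h = K_p γ z = 2.684 × 115.8 × 6.0 = 1865 psf.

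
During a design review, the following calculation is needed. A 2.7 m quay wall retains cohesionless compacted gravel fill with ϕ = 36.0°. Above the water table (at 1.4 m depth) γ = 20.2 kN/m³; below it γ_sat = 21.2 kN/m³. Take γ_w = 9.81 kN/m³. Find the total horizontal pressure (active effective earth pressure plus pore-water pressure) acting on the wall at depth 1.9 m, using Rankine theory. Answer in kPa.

13.7 kPa

K_a = (1 − sin φ)/(1 + sin φ) = 0.2596.
γ' = 21.2 − 9.81 = 11.39 kN/m³.
Effective vertical stress at 1.9 m: σ'_v = 20.2×1.4 + 11.39×0.500 = 33.97 kPa.
σ'_h = K_a σ'_v = 0.2596 × 33.97 = 8.820 kPa; u = γ_w × 0.500 = 4.905 kPa.
Total σ_h = 8.820 + 4.905 = 13.73 kPa.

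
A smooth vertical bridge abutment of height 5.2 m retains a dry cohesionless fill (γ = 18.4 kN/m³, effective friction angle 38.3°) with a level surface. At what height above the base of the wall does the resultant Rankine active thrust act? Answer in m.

1.73 m

K_a = 0.2347.
The pressure distribution is triangular, so the resultant acts at H/3 above the base = 5.2/3 = 1.733 m.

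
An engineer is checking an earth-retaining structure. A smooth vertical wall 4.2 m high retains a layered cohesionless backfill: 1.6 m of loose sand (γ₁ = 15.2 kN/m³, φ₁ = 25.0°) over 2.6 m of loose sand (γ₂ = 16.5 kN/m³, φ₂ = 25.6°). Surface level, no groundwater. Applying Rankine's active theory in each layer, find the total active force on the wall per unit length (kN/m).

K_a1 = tan²(45°−25.0°/2) = 0.4059; K_a2 = tan²(45°−25.6°/2) = 0.3966.
Layer 1: σ at base = K_a1 γ₁ h₁ = 9.870 kPa; P₁ = ½×9.870×1.6 = 7.896.
Layer 2: σ_v at top = γ₁h₁ = 24.32; σ_h top = K_a2×24.32 = 9.644; σ_h base = K_a2×(24.32+16.5×2.6) = 26.66.
P₂ = ½(9.644+26.66)×2.6 = 47.19. Total P_a = 7.896+47.19 = 55.09 kN/m.

55.1 kN/m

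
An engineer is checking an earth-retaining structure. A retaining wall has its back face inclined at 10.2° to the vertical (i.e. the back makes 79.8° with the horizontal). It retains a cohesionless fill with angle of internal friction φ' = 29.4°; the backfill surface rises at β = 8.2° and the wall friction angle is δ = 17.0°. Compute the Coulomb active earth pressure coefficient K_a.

K_a = sin²(α+φ) / [sin²α · sin(α−δ) · (1 + √{sin(φ+δ)sin(φ−β) / (sin(α−δ)sin(α+β))})²].
With α = 79.8°, φ = 29.4°, δ = 17.0°, β = 8.2°: K_a = 0.4349.

0.435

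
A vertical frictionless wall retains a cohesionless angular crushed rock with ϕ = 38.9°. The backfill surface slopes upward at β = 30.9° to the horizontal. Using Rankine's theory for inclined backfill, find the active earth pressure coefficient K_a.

0.349

K_a = cos β · (cos β − √(cos²β − cos²φ)) / (cos β + √(cos²β − cos²φ)).
cos β = 0.8581, cos φ = 0.7782, √(cos²β − cos²φ) = 0.3614.
K_a = 0.8581 × (0.8581 − 0.3614)/(0.8581 + 0.3614) = 0.3495.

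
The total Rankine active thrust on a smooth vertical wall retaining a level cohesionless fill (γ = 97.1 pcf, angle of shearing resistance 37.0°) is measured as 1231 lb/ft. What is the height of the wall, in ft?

K_a = 0.2486. P_a = ½ K_a γ H² ⇒ H = √(2P_a/(K_a γ)).
H = √(2×1231/(0.2486×97.1)) = 10.10 ft.

10.1 ft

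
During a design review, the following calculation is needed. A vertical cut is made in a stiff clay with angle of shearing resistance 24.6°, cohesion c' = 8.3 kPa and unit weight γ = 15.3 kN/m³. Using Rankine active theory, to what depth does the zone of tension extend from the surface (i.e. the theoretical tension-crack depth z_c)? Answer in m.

K_a = tan²(45° − 24.6°/2) = 0.4121; √K_a = 0.6420.
The active pressure is zero where K_a γ z = 2c√K_a, so z_c = 2c/(γ√K_a) = 2×8.3/(15.3×0.6420) = 1.690 m.

1.69 m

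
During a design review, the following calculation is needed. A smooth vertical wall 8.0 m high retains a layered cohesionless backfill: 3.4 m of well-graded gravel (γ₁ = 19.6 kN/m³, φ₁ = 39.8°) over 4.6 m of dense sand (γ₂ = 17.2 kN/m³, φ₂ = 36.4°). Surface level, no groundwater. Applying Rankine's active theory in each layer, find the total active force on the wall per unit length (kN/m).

K_a1 = tan²(45°−39.8°/2) = 0.2194; K_a2 = tan²(45°−36.4°/2) = 0.2552.
Layer 1: σ at base = K_a1 γ₁ h₁ = 14.62 kPa; P₁ = ½×14.62×3.4 = 24.86.
Layer 2: σ_v at top = γ₁h₁ = 66.64; σ_h top = K_a2×66.64 = 17.00; σ_h base = K_a2×(66.64+17.2×4.6) = 37.19.
P₂ = ½(17.00+37.19)×4.6 = 124.7. Total P_a = 24.86+124.7 = 149.5 kN/m.

150 kN/m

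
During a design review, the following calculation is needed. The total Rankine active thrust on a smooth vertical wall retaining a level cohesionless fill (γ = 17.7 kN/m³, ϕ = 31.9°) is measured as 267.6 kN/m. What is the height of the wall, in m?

9.90 m

K_a = 0.3085. P_a = ½ K_a γ H² ⇒ H = √(2P_a/(K_a γ)).
H = √(2×267.6/(0.3085×17.7)) = 9.900 m.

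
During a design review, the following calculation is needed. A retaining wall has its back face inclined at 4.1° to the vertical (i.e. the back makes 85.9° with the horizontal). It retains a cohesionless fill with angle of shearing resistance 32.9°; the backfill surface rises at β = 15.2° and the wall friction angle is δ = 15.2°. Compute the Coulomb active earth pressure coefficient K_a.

0.366

K_a = sin²(α+φ) / [sin²α · sin(α−δ) · (1 + √{sin(φ+δ)sin(φ−β) / (sin(α−δ)sin(α+β))})²].
With α = 85.9°, φ = 32.9°, δ = 15.2°, β = 15.2°: K_a = 0.3662.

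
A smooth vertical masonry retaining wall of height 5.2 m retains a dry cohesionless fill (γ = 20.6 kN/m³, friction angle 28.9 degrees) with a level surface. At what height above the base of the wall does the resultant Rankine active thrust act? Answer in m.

1.73 m

K_a = 0.3484.
The pressure distribution is triangular, so the resultant acts at H/3 above the base = 5.2/3 = 1.733 m.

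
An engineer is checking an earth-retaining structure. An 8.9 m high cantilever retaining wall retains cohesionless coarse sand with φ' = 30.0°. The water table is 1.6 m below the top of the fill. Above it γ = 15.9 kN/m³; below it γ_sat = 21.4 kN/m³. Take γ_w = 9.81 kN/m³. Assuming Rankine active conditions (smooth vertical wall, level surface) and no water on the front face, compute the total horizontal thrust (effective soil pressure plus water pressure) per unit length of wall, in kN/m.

K_a = tan²(45° − φ/2) = 0.3333.
γ' = 21.4 − 9.81 = 11.59 kN/m³. Depth below WT = 7.3 m.
σ'_h at WT = K_a γ d_w = 8.480 kPa; at base = 8.480 + K_a γ' × 7.3 = 36.68 kPa.
P₁ (0–1.6 m) = ½×8.480×1.6 = 6.784. P₂ (1.6–8.9 m) = ½(8.480+36.68)×7.3 = 164.8.
P_w = ½ γ_w h₂² = 0.5×9.81×7.3² = 261.4. Total = 6.784+164.8+261.4 = 433.0 kN/m.

433 kN/m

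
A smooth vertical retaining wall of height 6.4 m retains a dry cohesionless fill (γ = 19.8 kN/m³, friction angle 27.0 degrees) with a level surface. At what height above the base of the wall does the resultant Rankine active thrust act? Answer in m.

K_a = 0.3755.
The pressure distribution is triangular, so the resultant acts at H/3 above the base = 6.4/3 = 2.133 m.

2.13 m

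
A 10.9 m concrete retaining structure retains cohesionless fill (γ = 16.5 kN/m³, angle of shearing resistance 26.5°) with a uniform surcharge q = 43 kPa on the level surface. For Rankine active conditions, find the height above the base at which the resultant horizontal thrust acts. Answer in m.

K_a = 0.3829.
Triangular part P₁ = ½K_aγH² = 375.3 at H/3 = 3.633 m; rectangular part P₂ = K_a q H = 179.5 at H/2 = 5.450 m.
ȳ = (P₁·3.633 + P₂·5.450)/(P₁+P₂) = 4.221 m.

4.22 m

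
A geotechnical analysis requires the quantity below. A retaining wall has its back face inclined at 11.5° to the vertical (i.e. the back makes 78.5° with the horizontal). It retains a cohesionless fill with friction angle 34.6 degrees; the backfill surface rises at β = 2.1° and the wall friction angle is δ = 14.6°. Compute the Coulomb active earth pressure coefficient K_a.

K_a = sin²(α+φ) / [sin²α · sin(α−δ) · (1 + √{sin(φ+δ)sin(φ−β) / (sin(α−δ)sin(α+β))})²].
With α = 78.5°, φ = 34.6°, δ = 14.6°, β = 2.1°: K_a = 0.3486.

0.349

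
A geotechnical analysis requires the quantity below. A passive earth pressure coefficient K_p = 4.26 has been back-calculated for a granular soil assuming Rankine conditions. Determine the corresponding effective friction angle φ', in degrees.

K_p = (1+sin φ)/(1−sin φ) ⇒ sin φ = (K_p − 1)/(K_p + 1) = 0.6198.
φ = arcsin(0.6198) = 38.30°.

38.3°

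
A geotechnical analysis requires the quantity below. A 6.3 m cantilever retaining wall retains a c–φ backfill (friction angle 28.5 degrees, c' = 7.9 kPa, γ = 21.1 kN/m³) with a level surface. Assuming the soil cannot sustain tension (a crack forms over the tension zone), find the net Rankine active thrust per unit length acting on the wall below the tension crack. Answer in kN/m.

94.9 kN/m

K_a = 0.3540; √K_a = 0.5949.
Tension-crack depth z_c = 2c/(γ√K_a) = 2×7.9/(21.1×0.5949) = 1.259 m.
σ_a at base = K_a γ H − 2c√K_a = 0.3540×21.1×6.3 − 2×7.9×0.5949 = 37.65 kPa.
P_a = ½ × 37.65 × (H − z_c) = 0.5×37.65×5.041 = 94.91 kN/m.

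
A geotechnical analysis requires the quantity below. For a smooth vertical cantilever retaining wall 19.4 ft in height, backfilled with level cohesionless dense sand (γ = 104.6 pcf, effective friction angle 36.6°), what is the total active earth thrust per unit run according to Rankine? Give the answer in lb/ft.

4980 lb/ft

K_a = tan²(45° − φ/2) = 0.2530.
P_a = ½ K_a γ H² = 0.5 × 0.2530 × 104.6 × 19.4² = 4979 lb/ft.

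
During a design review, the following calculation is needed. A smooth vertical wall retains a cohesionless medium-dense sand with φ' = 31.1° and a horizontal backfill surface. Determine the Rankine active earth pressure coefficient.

K_a = tan²(45° − φ/2) = tan²(29.45°) = 0.3188.

0.319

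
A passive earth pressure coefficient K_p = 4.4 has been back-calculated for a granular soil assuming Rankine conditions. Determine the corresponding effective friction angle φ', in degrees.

39.0°

K_p = (1+sin φ)/(1−sin φ) ⇒ sin φ = (K_p − 1)/(K_p + 1) = 0.6296.
φ = arcsin(0.6296) = 39.02°.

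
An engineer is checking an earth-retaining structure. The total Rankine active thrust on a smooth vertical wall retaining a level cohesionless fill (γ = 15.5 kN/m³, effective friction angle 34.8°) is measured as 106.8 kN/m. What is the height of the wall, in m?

7.10 m

K_a = 0.2733. P_a = ½ K_a γ H² ⇒ H = √(2P_a/(K_a γ)).
H = √(2×106.8/(0.2733×15.5)) = 7.101 m.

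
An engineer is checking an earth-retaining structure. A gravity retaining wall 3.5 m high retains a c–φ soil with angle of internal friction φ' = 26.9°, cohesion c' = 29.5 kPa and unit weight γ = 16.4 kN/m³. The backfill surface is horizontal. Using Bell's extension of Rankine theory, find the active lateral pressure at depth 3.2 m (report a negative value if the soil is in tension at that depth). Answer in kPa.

K_a = (1 − sin φ)/(1 + sin φ) = 0.3770.
σ_a = K_a γ z − 2c√K_a = 0.3770×16.4×3.2 − 2×29.5×0.6140 = -16.44 kPa.

-16.4 kPa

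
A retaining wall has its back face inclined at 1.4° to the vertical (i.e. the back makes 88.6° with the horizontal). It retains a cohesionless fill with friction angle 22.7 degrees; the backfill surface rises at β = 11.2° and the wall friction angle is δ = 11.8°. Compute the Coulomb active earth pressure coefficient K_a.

K_a = sin²(α+φ) / [sin²α · sin(α−δ) · (1 + √{sin(φ+δ)sin(φ−β) / (sin(α−δ)sin(α+β))})²].
With α = 88.6°, φ = 22.7°, δ = 11.8°, β = 11.2°: K_a = 0.4946.

0.495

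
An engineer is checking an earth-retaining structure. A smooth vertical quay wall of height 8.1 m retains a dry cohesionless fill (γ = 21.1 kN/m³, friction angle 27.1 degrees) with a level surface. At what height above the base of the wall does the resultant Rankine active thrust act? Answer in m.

K_a = 0.3741.
The pressure distribution is triangular, so the resultant acts at H/3 above the base = 8.1/3 = 2.700 m.

2.70 m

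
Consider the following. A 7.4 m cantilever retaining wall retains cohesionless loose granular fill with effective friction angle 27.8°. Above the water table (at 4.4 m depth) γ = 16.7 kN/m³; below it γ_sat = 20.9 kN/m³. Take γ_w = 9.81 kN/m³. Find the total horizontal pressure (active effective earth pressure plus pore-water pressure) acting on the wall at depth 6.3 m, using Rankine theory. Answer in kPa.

53.0 kPa

K_a = (1 − sin φ)/(1 + sin φ) = 0.3639.
γ' = 20.9 − 9.81 = 11.09 kN/m³.
Effective vertical stress at 6.3 m: σ'_v = 16.7×4.4 + 11.09×1.90 = 94.55 kPa.
σ'_h = K_a σ'_v = 0.3639 × 94.55 = 34.41 kPa; u = γ_w × 1.90 = 18.64 kPa.
Total σ_h = 34.41 + 18.64 = 53.05 kPa.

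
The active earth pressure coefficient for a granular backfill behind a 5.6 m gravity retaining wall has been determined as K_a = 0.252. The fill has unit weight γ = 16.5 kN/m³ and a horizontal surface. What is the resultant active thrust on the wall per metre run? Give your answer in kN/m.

65.2 kN/m

P = ½ K_a γ H² = 0.5 × 0.252 × 16.5 × 5.6² = 65.20 kN/m.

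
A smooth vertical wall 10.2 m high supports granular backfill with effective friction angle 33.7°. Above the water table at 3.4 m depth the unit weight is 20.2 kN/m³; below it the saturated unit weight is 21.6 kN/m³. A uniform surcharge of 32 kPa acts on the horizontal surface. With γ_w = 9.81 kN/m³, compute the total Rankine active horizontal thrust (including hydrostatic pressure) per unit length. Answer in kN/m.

565 kN/m

K_a = tan²(45° − φ/2) = 0.2863.
γ' = 21.6 − 9.81 = 11.79 kN/m³. h₂ = H − d_w = 6.8 m.
σ'_h: at surface K_a·q = 9.162; at WT K_a(q+γd_w) = 28.82; at base K_a(q+γd_w+γ'h₂) = 51.78 kPa.
P₁ = ½(9.162+28.82)×3.4 = 64.58; P₂ = ½(28.82+51.78)×6.8 = 274.1; P_w = ½γ_w h₂² = 226.8.
Total = 64.58+274.1+226.8 = 565.4 kN/m.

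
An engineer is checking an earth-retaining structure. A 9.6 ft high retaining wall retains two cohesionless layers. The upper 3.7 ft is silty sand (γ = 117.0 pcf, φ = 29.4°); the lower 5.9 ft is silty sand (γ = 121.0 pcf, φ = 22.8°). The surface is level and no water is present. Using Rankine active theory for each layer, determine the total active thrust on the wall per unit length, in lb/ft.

2330 lb/ft

K_a1 = tan²(45°−29.4°/2) = 0.3415; K_a2 = tan²(45°−22.8°/2) = 0.4414.
Layer 1: σ at base = K_a1 γ₁ h₁ = 147.8 psf; P₁ = ½×147.8×3.7 = 273.5.
Layer 2: σ_v at top = γ₁h₁ = 432.9; σ_h top = K_a2×432.9 = 191.1; σ_h base = K_a2×(432.9+121.0×5.9) = 506.2.
P₂ = ½(191.1+506.2)×5.9 = 2057. Total P_a = 273.5+2057 = 2331 lb/ft.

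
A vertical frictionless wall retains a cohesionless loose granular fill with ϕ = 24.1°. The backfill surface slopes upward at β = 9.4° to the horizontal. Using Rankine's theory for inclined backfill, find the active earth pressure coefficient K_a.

K_a = cos β · (cos β − √(cos²β − cos²φ)) / (cos β + √(cos²β − cos²φ)).
cos β = 0.9866, cos φ = 0.9128, √(cos²β − cos²φ) = 0.3742.
K_a = 0.9866 × (0.9866 − 0.3742)/(0.9866 + 0.3742) = 0.4439.

0.444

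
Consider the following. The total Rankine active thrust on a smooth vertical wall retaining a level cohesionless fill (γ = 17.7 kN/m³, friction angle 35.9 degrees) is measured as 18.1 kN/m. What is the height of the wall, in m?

K_a = 0.2607. P_a = ½ K_a γ H² ⇒ H = √(2P_a/(K_a γ)).
H = √(2×18.1/(0.2607×17.7)) = 2.801 m.

2.80 m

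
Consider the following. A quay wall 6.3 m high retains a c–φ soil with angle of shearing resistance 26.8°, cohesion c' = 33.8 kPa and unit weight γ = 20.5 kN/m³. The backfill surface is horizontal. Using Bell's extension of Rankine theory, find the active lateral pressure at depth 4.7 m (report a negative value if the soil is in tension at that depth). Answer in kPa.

-5.12 kPa

K_a = (1 − sin φ)/(1 + sin φ) = 0.3785.
σ_a = K_a γ z − 2c√K_a = 0.3785×20.5×4.7 − 2×33.8×0.6152 = -5.122 kPa.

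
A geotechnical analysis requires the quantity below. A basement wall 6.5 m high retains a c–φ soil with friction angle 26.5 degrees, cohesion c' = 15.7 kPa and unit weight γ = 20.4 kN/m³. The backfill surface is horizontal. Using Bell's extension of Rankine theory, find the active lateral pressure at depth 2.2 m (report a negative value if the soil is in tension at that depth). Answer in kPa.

-2.24 kPa

K_a = (1 − sin φ)/(1 + sin φ) = 0.3829.
σ_a = K_a γ z − 2c√K_a = 0.3829×20.4×2.2 − 2×15.7×0.6188 = -2.245 kPa.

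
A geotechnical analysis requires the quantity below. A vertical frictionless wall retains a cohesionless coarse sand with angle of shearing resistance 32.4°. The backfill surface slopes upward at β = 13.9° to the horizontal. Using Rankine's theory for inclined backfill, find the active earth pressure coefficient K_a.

K_a = cos β · (cos β − √(cos²β − cos²φ)) / (cos β + √(cos²β − cos²φ)).
cos β = 0.9707, cos φ = 0.8443, √(cos²β − cos²φ) = 0.4790.
K_a = 0.9707 × (0.9707 − 0.4790)/(0.9707 + 0.4790) = 0.3293.

0.329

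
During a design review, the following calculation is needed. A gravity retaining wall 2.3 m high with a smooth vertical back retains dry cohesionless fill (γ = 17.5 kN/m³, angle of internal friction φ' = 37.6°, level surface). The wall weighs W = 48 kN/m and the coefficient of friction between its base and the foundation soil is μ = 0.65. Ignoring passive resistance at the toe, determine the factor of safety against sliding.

K_a = tan²(45° − 37.6°/2) = 0.2421.
P_a = ½K_aγH² = 0.5×0.2421×17.5×2.3² = 11.21 kN/m, acting at H/3 = 0.7667 m above the base.
FS_sliding = μW / P_a = 0.65×48 / 11.21 = 2.784.

2.78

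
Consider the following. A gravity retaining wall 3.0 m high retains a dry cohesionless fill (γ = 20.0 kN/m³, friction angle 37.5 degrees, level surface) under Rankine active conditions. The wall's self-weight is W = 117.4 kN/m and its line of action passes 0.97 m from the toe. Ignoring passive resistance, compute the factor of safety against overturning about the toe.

K_a = tan²(45° − 37.5°/2) = 0.2432.
P_a = ½K_aγH² = 0.5×0.2432×20.0×3.0² = 21.89 kN/m, acting at H/3 = 1.000 m above the base.
Overturning moment M_o = P_a × H/3 = 21.89 × 1.000 = 21.89.
Resisting moment M_r = W × 0.97 = 117.4 × 0.97 = 113.9.
FS_overturning = M_r/M_o = 113.9/21.89 = 5.203.

5.20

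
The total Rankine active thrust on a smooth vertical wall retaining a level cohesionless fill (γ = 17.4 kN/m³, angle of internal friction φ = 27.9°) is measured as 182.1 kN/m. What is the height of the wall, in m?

K_a = 0.3625. P_a = ½ K_a γ H² ⇒ H = √(2P_a/(K_a γ)).
H = √(2×182.1/(0.3625×17.4)) = 7.599 m.

7.60 m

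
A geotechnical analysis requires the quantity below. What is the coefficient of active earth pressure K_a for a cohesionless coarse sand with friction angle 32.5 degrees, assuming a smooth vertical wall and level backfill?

K_a = tan²(45° − φ/2) = tan²(28.75°) = 0.3010.

0.301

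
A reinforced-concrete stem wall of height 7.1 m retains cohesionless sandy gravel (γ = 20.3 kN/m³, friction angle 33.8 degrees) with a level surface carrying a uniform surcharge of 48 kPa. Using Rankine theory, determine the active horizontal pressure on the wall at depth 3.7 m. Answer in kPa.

35.1 kPa

K_a = (1 − sin φ)/(1 + sin φ) = 0.2851.
σ_v = γz + q = 20.3 × 3.7 + 48 = 123.1 kPa.
σ_h = K_a σ_v = 0.2851 × 123.1 = 35.10 kPa.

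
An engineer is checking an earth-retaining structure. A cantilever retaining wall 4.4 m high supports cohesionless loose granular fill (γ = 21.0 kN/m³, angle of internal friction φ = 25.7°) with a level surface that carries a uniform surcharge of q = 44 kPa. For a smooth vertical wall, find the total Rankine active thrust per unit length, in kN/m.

K_a = tan²(45° − φ/2) = 0.3950.
Soil triangle: ½ K_a γ H² = 0.5×0.3950×21.0×4.4² = 80.30 kN/m.
Surcharge rectangle: K_a q H = 0.3950×44×4.4 = 76.48 kN/m.
Total = 80.30 + 76.48 = 156.8 kN/m.

157 kN/m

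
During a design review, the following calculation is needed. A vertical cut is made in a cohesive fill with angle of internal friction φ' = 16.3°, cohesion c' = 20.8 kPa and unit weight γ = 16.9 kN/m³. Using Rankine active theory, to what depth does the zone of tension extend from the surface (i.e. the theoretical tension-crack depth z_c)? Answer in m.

3.28 m

K_a = tan²(45° − 16.3°/2) = 0.5617; √K_a = 0.7495.
The active pressure is zero where K_a γ z = 2c√K_a, so z_c = 2c/(γ√K_a) = 2×20.8/(16.9×0.7495) = 3.284 m.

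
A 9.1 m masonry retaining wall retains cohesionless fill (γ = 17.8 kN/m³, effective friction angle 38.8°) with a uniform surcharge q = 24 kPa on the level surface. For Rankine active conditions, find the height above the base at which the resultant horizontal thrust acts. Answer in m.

K_a = 0.2296.
Triangular part P₁ = ½K_aγH² = 169.2 at H/3 = 3.033 m; rectangular part P₂ = K_a q H = 50.13 at H/2 = 4.550 m.
ȳ = (P₁·3.033 + P₂·4.550)/(P₁+P₂) = 3.380 m.

3.38 m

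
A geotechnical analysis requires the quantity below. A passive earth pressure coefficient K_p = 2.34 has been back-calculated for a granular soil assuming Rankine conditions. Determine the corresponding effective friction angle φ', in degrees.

K_p = (1+sin φ)/(1−sin φ) ⇒ sin φ = (K_p − 1)/(K_p + 1) = 0.4012.
φ = arcsin(0.4012) = 23.65°.

23.7°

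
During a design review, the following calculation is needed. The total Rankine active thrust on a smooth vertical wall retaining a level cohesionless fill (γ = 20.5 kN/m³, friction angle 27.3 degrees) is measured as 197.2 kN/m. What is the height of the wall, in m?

7.20 m

K_a = 0.3711. P_a = ½ K_a γ H² ⇒ H = √(2P_a/(K_a γ)).
H = √(2×197.2/(0.3711×20.5)) = 7.200 m.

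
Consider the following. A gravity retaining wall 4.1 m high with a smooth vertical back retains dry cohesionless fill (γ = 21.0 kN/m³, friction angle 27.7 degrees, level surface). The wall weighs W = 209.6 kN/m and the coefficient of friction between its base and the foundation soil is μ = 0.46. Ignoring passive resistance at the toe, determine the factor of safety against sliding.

K_a = tan²(45° − 27.7°/2) = 0.3653.
P_a = ½K_aγH² = 0.5×0.3653×21.0×4.1² = 64.48 kN/m, acting at H/3 = 1.367 m above the base.
FS_sliding = μW / P_a = 0.46×209.6 / 64.48 = 1.495.

1.50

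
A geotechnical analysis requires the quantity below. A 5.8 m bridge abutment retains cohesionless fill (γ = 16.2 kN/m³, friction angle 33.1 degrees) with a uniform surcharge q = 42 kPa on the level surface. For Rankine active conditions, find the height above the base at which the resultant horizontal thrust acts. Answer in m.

2.39 m

K_a = 0.2936.
Triangular part P₁ = ½K_aγH² = 79.99 at H/3 = 1.933 m; rectangular part P₂ = K_a q H = 71.52 at H/2 = 2.900 m.
ȳ = (P₁·1.933 + P₂·2.900)/(P₁+P₂) = 2.390 m.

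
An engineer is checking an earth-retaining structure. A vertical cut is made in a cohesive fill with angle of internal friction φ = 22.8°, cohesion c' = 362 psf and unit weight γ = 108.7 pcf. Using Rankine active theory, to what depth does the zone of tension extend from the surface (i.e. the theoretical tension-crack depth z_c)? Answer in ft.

K_a = tan²(45° − 22.8°/2) = 0.4414; √K_a = 0.6644.
The active pressure is zero where K_a γ z = 2c√K_a, so z_c = 2c/(γ√K_a) = 2×362/(108.7×0.6644) = 10.02 ft.

10.0 ft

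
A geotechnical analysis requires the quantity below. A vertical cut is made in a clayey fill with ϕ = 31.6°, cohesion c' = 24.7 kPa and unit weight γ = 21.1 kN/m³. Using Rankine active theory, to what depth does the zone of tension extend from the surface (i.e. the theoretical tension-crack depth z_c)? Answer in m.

K_a = tan²(45° − 31.6°/2) = 0.3123; √K_a = 0.5589.
The active pressure is zero where K_a γ z = 2c√K_a, so z_c = 2c/(γ√K_a) = 2×24.7/(21.1×0.5589) = 4.189 m.

4.19 m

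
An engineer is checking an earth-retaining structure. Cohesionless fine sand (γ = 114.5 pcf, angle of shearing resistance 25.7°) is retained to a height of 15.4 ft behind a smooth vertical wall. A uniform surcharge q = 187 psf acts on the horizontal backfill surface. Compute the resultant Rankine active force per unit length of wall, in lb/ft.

6500 lb/ft

K_a = tan²(45° − φ/2) = 0.3950.
Soil triangle: ½ K_a γ H² = 0.5×0.3950×114.5×15.4² = 5364 lb/ft.
Surcharge rectangle: K_a q H = 0.3950×187×15.4 = 1138 lb/ft.
Total = 5364 + 1138 = 6501 lb/ft.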